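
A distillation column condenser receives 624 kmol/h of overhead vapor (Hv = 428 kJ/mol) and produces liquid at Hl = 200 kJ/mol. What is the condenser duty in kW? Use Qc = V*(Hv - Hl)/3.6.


Qc = 624 * (428 - 200) / 3.6 = 624 * 228 / 3.6 = 39520

39520 kW


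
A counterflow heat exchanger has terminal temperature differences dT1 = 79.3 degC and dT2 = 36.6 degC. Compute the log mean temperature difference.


LMTD = (dT1 - dT2) / ln(dT1/dT2)
= (79.3 - 36.6) / ln(79.3 / 36.6) = 42.7 / 0.77319 = 55.23

55.23 degC


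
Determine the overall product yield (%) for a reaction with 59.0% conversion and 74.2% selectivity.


Overall yield = conversion (%) * selectivity (%) / 100
Conversion = 59.0%, Selectivity = 74.2%
Y = 59.0 * 74.2 / 100
= 43.778 %

43.778 %


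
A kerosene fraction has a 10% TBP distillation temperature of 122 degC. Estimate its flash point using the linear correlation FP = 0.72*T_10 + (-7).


FP = 0.72 * 122 + (-7) = 80.84

80.84 degC


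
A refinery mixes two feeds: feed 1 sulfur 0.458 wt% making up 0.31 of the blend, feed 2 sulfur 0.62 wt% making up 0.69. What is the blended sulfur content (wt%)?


Linear sulfur blending: S_blend = x1*S1 + x2*S2
Contribution 1: 0.31 * 0.458 = 0.14198 wt%
Contribution 2: 0.69 * 0.62 = 0.4278 wt%
S_blend = 0.14198 + 0.4278 = 0.56978

0.56978 wt%


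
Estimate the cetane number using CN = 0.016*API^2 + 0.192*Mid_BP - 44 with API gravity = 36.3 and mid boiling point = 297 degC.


CN = 0.016 * 36.3^2 + 0.192 * 297 - 44
CN = 21.08304 + 57.024 - 44 = 34.10704

34.10704


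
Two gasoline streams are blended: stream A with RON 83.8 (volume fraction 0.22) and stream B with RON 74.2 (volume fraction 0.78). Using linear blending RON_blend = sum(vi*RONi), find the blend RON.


Linear blending: RON_blend = sum(vi * RONi)
Contribution 1: 0.22 * 83.8 = 18.436
Contribution 2: 0.78 * 74.2 = 57.876
RON_blend = 18.436 + 57.876 = 76.312

76.312


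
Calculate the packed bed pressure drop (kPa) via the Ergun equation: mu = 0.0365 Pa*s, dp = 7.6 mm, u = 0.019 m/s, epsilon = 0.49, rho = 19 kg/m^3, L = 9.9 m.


dp = 7.6 mm = 0.0076 m
Viscous term = 150*0.0365*0.019*(1-0.49)^2 / (0.0076^2*0.49^3) = 3981.65
Inertial term = 1.75*19*0.019^2*(1-0.49) / (0.0076*0.49^3) = 6.84648
dP/L = 3981.65 + 6.84648 = 3988.5 Pa/m
dP = 3988.5 * 9.9 / 1000 = 39.49 kPa

39.49 kPa


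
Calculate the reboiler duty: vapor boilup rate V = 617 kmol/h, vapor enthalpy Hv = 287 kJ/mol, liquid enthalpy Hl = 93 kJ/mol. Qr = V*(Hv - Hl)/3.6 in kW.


Qr = 617 * (287 - 93) / 3.6 = 617 * 194 / 3.6 = 33250

33250 kW


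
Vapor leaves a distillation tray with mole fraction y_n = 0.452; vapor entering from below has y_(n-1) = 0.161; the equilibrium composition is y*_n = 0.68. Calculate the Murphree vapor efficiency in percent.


Murphree vapor efficiency: EMV = (y_n - y_(n-1)) / (y*_n - y_(n-1)) * 100
EMV = (0.452 - 0.161) / (0.68 - 0.161) * 100 = 0.291 / 0.519 * 100 = 56.07

56.07 %


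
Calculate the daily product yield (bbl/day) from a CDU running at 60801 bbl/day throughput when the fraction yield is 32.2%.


Crude throughput = 60801 bbl/day
Fraction yield = 32.2%
yield = throughput * fraction / 100
yield = 60801 * 32.2 / 100 = 19577.922

19577.922 bbl/day


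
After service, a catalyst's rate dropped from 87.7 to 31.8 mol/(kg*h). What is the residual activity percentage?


Activity (%) = (rate_used / rate_fresh) * 100
rate_used = 31.8, rate_fresh = 87.7
= (31.8 / 87.7) * 100
= 0.3626 * 100 = 36.26

36.26 %


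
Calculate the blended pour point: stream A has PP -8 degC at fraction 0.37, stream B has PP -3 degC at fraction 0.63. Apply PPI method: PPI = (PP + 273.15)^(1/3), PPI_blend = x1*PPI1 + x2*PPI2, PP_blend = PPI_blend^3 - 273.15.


PPI_1 = (-8 + 273.15)^(1/3) = 6.42437
PPI_2 = (-3 + 273.15)^(1/3) = 6.464501
PPI_blend = 0.37 * 6.42437 + 0.63 * 6.464501 = 6.449653
PP_blend = 6.449653^3 - 273.15 = 268.2928 - 273.15 = -4.86

-4.86 degC


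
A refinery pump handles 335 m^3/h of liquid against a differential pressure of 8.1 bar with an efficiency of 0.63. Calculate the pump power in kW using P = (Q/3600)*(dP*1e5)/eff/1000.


Q = 335 / 3600 = 0.0930556 m^3/s
P = 0.0930556 * (8.1 * 1e5) / 0.63 / 1000 = 119.6

119.6 kW


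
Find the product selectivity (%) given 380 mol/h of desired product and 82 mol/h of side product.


Selectivity = desired / (desired + undesired) * 100
Total products = 380 + 82 = 462 mol/h
S = 380 / 462 * 100
= 0.8225 * 100
= 82.25 %

82.25 %


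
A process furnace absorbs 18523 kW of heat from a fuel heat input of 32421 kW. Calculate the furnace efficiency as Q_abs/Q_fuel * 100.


Furnace efficiency = Q_absorbed / Q_fuel * 100
= 18523 / 32421 * 100 = 57.13

57.13 %


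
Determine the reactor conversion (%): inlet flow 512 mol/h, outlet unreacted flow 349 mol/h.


X = (F_in - F_out) / F_in * 100
Moles reacted = 512 - 349 = 163
X = 163 / 512 * 100
= 0.3184 * 100
= 31.84 %

31.84 %


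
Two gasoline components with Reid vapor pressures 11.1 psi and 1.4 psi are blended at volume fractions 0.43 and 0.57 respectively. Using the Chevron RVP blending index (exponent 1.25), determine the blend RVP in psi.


Chevron index: RVP_blend = (sum xi*RVPi^1.25)^(1/1.25)
RVP^1.25 terms: 0.43 * 11.1^1.25 + 0.57 * 1.4^1.25 = 9.58012
RVP_blend = 9.58012^(1/1.25) = 6.097

6.097 psi


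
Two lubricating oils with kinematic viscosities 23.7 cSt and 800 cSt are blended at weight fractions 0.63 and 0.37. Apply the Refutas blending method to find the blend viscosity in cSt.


Refutas method: VBN_i = 14.534*ln(ln(visc_i + 0.8)) + 10.975, blended linearly by mass fraction; since VBN is linear in VBI_i = ln(ln(visc_i + 0.8)) and the fractions sum to 1, blend VBI directly: visc = exp(exp(VBI_blend)) - 0.8
VBI_1 = ln(ln(23.7 + 0.8)) = 1.16274
VBI_2 = ln(ln(800 + 0.8)) = 1.89996
VBI_blend = 0.63 * 1.16274 + 0.37 * 1.89996 = 1.43551
visc_blend = exp(exp(1.43551)) - 0.8 = 66.01

66.01 cSt


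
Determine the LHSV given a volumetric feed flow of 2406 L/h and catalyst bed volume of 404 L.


LHSV = volumetric feed rate / catalyst volume
= 2406 L/h / 404 L
= 5.955 h^-1

5.955 h^-1


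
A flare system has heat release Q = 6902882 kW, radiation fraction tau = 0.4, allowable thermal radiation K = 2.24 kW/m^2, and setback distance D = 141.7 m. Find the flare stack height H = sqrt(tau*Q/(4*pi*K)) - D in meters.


tau*Q/(4*pi*K) = 0.4 * 6902882 / (4 * pi * 2.24) = 98091.8
sqrt(98091.8) = 313.196
H = 313.196 - 141.7 = 171.5

171.5 m


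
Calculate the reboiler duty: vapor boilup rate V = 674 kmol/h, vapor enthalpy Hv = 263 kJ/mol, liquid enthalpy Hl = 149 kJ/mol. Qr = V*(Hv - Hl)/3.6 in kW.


Qr = 674 * (263 - 149) / 3.6 = 674 * 114 / 3.6 = 21340

21340 kW


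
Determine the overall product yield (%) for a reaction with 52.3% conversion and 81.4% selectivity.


Overall yield = conversion (%) * selectivity (%) / 100
Conversion = 52.3%, Selectivity = 81.4%
Y = 52.3 * 81.4 / 100
= 42.5722 %

42.5722 %


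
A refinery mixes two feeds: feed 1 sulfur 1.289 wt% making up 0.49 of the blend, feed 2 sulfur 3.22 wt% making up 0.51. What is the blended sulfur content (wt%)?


Linear sulfur blending: S_blend = x1*S1 + x2*S2
Contribution 1: 0.49 * 1.289 = 0.63161 wt%
Contribution 2: 0.51 * 3.22 = 1.6422 wt%
S_blend = 0.63161 + 1.6422 = 2.27381

2.27381 wt%


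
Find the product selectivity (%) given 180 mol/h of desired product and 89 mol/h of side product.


Selectivity = desired / (desired + undesired) * 100
Total products = 180 + 89 = 269 mol/h
S = 180 / 269 * 100
= 0.6691 * 100
= 66.91 %

66.91 %


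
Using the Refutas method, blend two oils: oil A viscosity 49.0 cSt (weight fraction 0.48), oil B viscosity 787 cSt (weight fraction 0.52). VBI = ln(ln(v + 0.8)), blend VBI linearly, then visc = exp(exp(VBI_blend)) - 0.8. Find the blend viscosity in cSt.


Refutas method: VBN_i = 14.534*ln(ln(visc_i + 0.8)) + 10.975, blended linearly by mass fraction; since VBN is linear in VBI_i = ln(ln(visc_i + 0.8)) and the fractions sum to 1, blend VBI directly: visc = exp(exp(VBI_blend)) - 0.8
VBI_1 = ln(ln(49.0 + 0.8)) = 1.36303
VBI_2 = ln(ln(787 + 0.8)) = 1.89751
VBI_blend = 0.48 * 1.36303 + 0.52 * 1.89751 = 1.64096
visc_blend = exp(exp(1.64096)) - 0.8 = 173.4

173.4 cSt


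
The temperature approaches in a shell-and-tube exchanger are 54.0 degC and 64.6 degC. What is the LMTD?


LMTD = (dT1 - dT2) / ln(dT1/dT2)
= (54.0 - 64.6) / ln(54.0 / 64.6) = -10.6 / -0.17923 = 59.14

59.14 degC


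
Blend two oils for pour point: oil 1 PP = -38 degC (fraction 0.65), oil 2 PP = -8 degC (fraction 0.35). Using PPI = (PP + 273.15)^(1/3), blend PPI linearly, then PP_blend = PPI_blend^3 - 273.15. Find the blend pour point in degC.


PPI_1 = (-38 + 273.15)^(1/3) = 6.172318
PPI_2 = (-8 + 273.15)^(1/3) = 6.42437
PPI_blend = 0.65 * 6.172318 + 0.35 * 6.42437 = 6.260536
PP_blend = 6.260536^3 - 273.15 = 245.3774 - 273.15 = -27.77

-27.77 degC


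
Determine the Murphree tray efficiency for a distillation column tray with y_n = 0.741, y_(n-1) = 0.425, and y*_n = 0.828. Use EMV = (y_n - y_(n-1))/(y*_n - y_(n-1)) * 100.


Murphree vapor efficiency: EMV = (y_n - y_(n-1)) / (y*_n - y_(n-1)) * 100
EMV = (0.741 - 0.425) / (0.828 - 0.425) * 100 = 0.316 / 0.403 * 100 = 78.41

78.41 %


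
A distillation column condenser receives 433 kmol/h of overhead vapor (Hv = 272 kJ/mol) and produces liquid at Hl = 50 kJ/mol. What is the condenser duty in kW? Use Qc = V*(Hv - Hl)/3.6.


Qc = 433 * (272 - 50) / 3.6 = 433 * 222 / 3.6 = 26700

26700 kW


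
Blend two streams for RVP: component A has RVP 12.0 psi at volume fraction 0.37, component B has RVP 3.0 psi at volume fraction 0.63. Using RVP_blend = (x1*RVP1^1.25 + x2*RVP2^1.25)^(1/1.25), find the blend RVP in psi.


Chevron index: RVP_blend = (sum xi*RVPi^1.25)^(1/1.25)
RVP^1.25 terms: 0.37 * 12.0^1.25 + 0.63 * 3.0^1.25 = 10.7512
RVP_blend = 10.7512^(1/1.25) = 6.686

6.686 psi


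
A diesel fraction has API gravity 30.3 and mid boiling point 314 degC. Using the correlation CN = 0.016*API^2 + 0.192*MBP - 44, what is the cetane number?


CN = 0.016 * 30.3^2 + 0.192 * 314 - 44
CN = 14.68944 + 60.288 - 44 = 30.97744

30.97744


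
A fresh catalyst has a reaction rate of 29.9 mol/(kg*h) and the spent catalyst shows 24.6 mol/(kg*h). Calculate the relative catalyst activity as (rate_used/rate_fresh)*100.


Activity (%) = (rate_used / rate_fresh) * 100
rate_used = 24.6, rate_fresh = 29.9
= (24.6 / 29.9) * 100
= 0.8227 * 100 = 82.27

82.27 %


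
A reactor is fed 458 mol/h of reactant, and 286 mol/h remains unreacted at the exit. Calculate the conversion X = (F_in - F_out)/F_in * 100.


X = (F_in - F_out) / F_in * 100
Moles reacted = 458 - 286 = 172
X = 172 / 458 * 100
= 0.3755 * 100
= 37.55 %

37.55 %


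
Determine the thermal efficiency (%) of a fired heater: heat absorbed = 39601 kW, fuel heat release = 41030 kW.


Furnace efficiency = Q_absorbed / Q_fuel * 100
= 39601 / 41030 * 100 = 96.52

96.52 %


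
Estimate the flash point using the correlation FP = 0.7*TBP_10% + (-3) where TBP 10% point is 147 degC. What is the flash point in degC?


FP = 0.7 * 147 + (-3) = 99.9

99.9 degC


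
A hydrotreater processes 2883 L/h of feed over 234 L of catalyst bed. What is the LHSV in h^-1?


LHSV = volumetric feed rate / catalyst volume
= 2883 L/h / 234 L
= 12.32 h^-1

12.32 h^-1


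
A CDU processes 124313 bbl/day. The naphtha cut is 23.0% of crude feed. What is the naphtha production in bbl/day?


Crude throughput = 124313 bbl/day
Fraction yield = 23.0%
yield = throughput * fraction / 100
yield = 124313 * 23.0 / 100 = 28591.99

28591.99 bbl/day


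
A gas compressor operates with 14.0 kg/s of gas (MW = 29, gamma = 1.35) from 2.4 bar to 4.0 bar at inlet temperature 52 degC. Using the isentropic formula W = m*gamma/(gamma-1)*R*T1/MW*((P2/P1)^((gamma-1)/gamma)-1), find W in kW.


Isentropic work: W = m*(gamma/(gamma-1))*(R*T1/MW)*((P2/P1)^((gamma-1)/gamma) - 1)
T1 = 52 + 273.15 = 325.15 K
Pressure ratio = 4.0 / 2.4 = 1.66667
Exponent = (1.35 - 1)/1.35 = 0.259259
(P2/P1)^exp - 1 = 1.66667^0.259259 - 1 = 0.141607
W = 14.0 * 1.35 / 0.35 * 8.314 * 325.15 / 29 * 0.141607 = 712.8

712.8 kW


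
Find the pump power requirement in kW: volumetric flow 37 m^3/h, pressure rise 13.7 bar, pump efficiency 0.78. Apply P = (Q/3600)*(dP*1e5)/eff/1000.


Q = 37 / 3600 = 0.0102778 m^3/s
P = 0.0102778 * (13.7 * 1e5) / 0.78 / 1000 = 18.05

18.05 kW


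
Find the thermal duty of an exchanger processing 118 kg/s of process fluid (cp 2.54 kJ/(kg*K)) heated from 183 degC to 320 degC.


Q = m_dot * cp * delta_T
delta_T = 320 - 183 = 137 K
Q = 118 * 2.54 * 137
= 299.72 * 137
= 41061.64 kW

41061.64 kW


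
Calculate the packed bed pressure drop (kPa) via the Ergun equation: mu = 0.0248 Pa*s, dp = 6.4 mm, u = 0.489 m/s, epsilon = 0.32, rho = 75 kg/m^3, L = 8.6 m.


dp = 6.4 mm = 0.0064 m
Viscous term = 150*0.0248*0.489*(1-0.32)^2 / (0.0064^2*0.32^3) = 626700
Inertial term = 1.75*75*0.489^2*(1-0.32) / (0.0064*0.32^3) = 101764
dP/L = 626700 + 101764 = 728464 Pa/m
dP = 728464 * 8.6 / 1000 = 6265 kPa

6265 kPa


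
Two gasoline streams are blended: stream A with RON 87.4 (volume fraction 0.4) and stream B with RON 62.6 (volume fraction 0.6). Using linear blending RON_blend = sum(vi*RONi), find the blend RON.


Linear blending: RON_blend = sum(vi * RONi)
Contribution 1: 0.4 * 87.4 = 34.96
Contribution 2: 0.6 * 62.6 = 37.56
RON_blend = 34.96 + 37.56 = 72.52

72.52


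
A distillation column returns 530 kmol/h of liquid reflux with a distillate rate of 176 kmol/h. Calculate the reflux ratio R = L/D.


Reflux ratio definition: R = L / D (liquid returned / distillate withdrawn)
L = 530 kmol/h, D = 176 kmol/h
R = 530 / 176 = 3.011

3.011


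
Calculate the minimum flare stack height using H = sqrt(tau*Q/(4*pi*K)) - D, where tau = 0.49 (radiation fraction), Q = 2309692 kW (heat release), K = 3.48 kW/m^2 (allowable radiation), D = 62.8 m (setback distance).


tau*Q/(4*pi*K) = 0.49 * 2309692 / (4 * pi * 3.48) = 25879.8
sqrt(25879.8) = 160.872
H = 160.872 - 62.8 = 98.07

98.07 m


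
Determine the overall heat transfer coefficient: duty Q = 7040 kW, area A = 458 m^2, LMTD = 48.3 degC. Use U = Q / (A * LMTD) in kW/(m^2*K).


From Q = U*A*LMTD, U = Q / (A * LMTD)
U = 7040 / (458 * 48.3) = 7040 / 22121.4 = 0.3182

0.3182 kW/(m^2*K)


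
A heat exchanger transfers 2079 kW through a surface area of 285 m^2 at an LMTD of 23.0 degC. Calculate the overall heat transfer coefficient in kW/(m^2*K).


From Q = U*A*LMTD, U = Q / (A * LMTD)
U = 2079 / (285 * 23.0) = 2079 / 6555 = 0.3172

0.3172 kW/(m^2*K)


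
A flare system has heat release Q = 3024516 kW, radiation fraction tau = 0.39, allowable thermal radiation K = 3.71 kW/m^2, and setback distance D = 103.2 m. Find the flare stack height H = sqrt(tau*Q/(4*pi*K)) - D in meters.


tau*Q/(4*pi*K) = 0.39 * 3024516 / (4 * pi * 3.71) = 25300.9
sqrt(25300.9) = 159.063
H = 159.063 - 103.2 = 55.86

55.86 m


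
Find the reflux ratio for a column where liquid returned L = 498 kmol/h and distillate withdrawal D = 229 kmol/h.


Reflux ratio definition: R = L / D (liquid returned / distillate withdrawn)
L = 498 kmol/h, D = 229 kmol/h
R = 498 / 229 = 2.175

2.175


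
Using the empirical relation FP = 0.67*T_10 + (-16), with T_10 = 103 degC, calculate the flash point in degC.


FP = 0.67 * 103 + (-16) = 53.01

53.01 degC


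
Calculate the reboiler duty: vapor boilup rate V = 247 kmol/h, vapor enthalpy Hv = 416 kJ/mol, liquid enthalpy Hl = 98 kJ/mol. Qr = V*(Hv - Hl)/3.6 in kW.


Qr = 247 * (416 - 98) / 3.6 = 247 * 318 / 3.6 = 21820

21820 kW


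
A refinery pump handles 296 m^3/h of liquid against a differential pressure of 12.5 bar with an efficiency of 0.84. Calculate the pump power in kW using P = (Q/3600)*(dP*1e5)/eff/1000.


Q = 296 / 3600 = 0.0822222 m^3/s
P = 0.0822222 * (12.5 * 1e5) / 0.84 / 1000 = 122.4

122.4 kW


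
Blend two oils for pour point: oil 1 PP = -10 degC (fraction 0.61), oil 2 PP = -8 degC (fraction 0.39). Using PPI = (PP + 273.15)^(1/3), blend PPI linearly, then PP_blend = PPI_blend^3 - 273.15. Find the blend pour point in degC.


PPI_1 = (-10 + 273.15)^(1/3) = 6.408176
PPI_2 = (-8 + 273.15)^(1/3) = 6.42437
PPI_blend = 0.61 * 6.408176 + 0.39 * 6.42437 = 6.414492
PP_blend = 6.414492^3 - 273.15 = 263.9288 - 273.15 = -9.22

-9.22 degC


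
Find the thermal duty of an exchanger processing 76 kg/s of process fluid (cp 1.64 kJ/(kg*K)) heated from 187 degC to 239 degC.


Q = m_dot * cp * delta_T
delta_T = 239 - 187 = 52 K
Q = 76 * 1.64 * 52
= 124.64 * 52
= 6481.28 kW

6481.28 kW


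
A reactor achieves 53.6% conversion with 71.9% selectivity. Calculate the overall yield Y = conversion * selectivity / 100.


Overall yield = conversion (%) * selectivity (%) / 100
Conversion = 53.6%, Selectivity = 71.9%
Y = 53.6 * 71.9 / 100
= 38.5384 %

38.5384 %


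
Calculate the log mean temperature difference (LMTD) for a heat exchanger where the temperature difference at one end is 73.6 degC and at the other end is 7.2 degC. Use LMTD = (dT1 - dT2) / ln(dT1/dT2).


LMTD = (dT1 - dT2) / ln(dT1/dT2)
= (73.6 - 7.2) / ln(73.6 / 7.2) = 66.4 / 2.32456 = 28.56

28.56 degC


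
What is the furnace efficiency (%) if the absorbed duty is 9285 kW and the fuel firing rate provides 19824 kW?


Furnace efficiency = Q_absorbed / Q_fuel * 100
= 9285 / 19824 * 100 = 46.84

46.84 %


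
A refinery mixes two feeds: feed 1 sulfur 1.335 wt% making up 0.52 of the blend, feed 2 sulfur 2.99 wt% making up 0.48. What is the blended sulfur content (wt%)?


Linear sulfur blending: S_blend = x1*S1 + x2*S2
Contribution 1: 0.52 * 1.335 = 0.6942 wt%
Contribution 2: 0.48 * 2.99 = 1.4352 wt%
S_blend = 0.6942 + 1.4352 = 2.1294

2.1294 wt%


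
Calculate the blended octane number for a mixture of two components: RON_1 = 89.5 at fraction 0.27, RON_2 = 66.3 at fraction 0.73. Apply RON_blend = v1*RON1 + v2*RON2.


Linear blending: RON_blend = sum(vi * RONi)
Contribution 1: 0.27 * 89.5 = 24.165
Contribution 2: 0.73 * 66.3 = 48.399
RON_blend = 24.165 + 48.399 = 72.564

72.564


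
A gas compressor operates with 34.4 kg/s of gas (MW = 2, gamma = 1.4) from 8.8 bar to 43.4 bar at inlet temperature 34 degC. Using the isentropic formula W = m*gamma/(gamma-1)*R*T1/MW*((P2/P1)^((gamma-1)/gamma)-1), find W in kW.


Isentropic work: W = m*(gamma/(gamma-1))*(R*T1/MW)*((P2/P1)^((gamma-1)/gamma) - 1)
T1 = 34 + 273.15 = 307.15 K
Pressure ratio = 43.4 / 8.8 = 4.93182
Exponent = (1.4 - 1)/1.4 = 0.285714
(P2/P1)^exp - 1 = 4.93182^0.285714 - 1 = 0.577618
W = 34.4 * 1.4 / 0.4 * 8.314 * 307.15 / 2 * 0.577618 = 88800

88800 kW


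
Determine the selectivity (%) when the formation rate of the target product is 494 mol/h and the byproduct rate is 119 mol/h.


Selectivity = desired / (desired + undesired) * 100
Total products = 494 + 119 = 613 mol/h
S = 494 / 613 * 100
= 0.8059 * 100
= 80.59 %

80.59 %


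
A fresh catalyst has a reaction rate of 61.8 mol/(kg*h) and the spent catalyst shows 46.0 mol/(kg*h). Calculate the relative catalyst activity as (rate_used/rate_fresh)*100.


Activity (%) = (rate_used / rate_fresh) * 100
rate_used = 46.0, rate_fresh = 61.8
= (46.0 / 61.8) * 100
= 0.7443 * 100 = 74.43

74.43 %


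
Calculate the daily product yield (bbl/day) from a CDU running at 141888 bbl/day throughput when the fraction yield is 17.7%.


Crude throughput = 141888 bbl/day
Fraction yield = 17.7%
yield = throughput * fraction / 100
yield = 141888 * 17.7 / 100 = 25114.176

25114.176 bbl/day


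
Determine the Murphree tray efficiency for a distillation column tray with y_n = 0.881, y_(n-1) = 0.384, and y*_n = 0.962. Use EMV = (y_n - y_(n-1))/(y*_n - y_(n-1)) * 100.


Murphree vapor efficiency: EMV = (y_n - y_(n-1)) / (y*_n - y_(n-1)) * 100
EMV = (0.881 - 0.384) / (0.962 - 0.384) * 100 = 0.497 / 0.578 * 100 = 85.99

85.99 %


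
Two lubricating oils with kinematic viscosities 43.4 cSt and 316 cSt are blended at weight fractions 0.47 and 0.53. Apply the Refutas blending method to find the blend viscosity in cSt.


Refutas method: VBN_i = 14.534*ln(ln(visc_i + 0.8)) + 10.975, blended linearly by mass fraction; since VBN is linear in VBI_i = ln(ln(visc_i + 0.8)) and the fractions sum to 1, blend VBI directly: visc = exp(exp(VBI_blend)) - 0.8
VBI_1 = ln(ln(43.4 + 0.8)) = 1.33203
VBI_2 = ln(ln(316 + 0.8)) = 1.75064
VBI_blend = 0.47 * 1.33203 + 0.53 * 1.75064 = 1.55389
visc_blend = exp(exp(1.55389)) - 0.8 = 112.5

112.5 cSt


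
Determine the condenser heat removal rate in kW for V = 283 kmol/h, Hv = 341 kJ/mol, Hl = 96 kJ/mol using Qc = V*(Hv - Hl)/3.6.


Qc = 283 * (341 - 96) / 3.6 = 283 * 245 / 3.6 = 19260

19260 kW


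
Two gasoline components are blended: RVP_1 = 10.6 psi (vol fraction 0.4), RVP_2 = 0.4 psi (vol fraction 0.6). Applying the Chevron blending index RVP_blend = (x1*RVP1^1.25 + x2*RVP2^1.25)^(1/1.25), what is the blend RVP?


Chevron index: RVP_blend = (sum xi*RVPi^1.25)^(1/1.25)
RVP^1.25 terms: 0.4 * 10.6^1.25 + 0.6 * 0.4^1.25 = 7.84141
RVP_blend = 7.84141^(1/1.25) = 5.194

5.194 psi


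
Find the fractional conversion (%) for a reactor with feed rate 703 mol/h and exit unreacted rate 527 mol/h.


X = (F_in - F_out) / F_in * 100
Moles reacted = 703 - 527 = 176
X = 176 / 703 * 100
= 0.2504 * 100
= 25.04 %

25.04 %


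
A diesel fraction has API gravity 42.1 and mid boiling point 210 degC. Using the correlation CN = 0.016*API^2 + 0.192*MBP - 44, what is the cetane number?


CN = 0.016 * 42.1^2 + 0.192 * 210 - 44
CN = 28.35856 + 40.32 - 44 = 24.67856

24.67856


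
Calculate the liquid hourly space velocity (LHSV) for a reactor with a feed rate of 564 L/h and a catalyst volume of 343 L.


LHSV = volumetric feed rate / catalyst volume
= 564 L/h / 343 L
= 1.644 h^-1

1.644 h^-1


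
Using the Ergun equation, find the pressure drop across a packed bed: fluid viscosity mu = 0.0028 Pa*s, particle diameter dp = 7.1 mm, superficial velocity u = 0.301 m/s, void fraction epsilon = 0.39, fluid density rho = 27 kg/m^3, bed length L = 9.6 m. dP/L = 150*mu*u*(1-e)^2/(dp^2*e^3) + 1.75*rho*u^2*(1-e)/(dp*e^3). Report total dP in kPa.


dp = 7.1 mm = 0.0071 m
Viscous term = 150*0.0028*0.301*(1-0.39)^2 / (0.0071^2*0.39^3) = 15731.3
Inertial term = 1.75*27*0.301^2*(1-0.39) / (0.0071*0.39^3) = 6200.3
dP/L = 15731.3 + 6200.3 = 21931.6 Pa/m
dP = 21931.6 * 9.6 / 1000 = 210.5 kPa

210.5 kPa


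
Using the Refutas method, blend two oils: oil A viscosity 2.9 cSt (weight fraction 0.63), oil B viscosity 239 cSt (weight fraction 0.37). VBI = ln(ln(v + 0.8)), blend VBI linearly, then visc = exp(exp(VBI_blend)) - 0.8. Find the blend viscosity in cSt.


Refutas method: VBN_i = 14.534*ln(ln(visc_i + 0.8)) + 10.975, blended linearly by mass fraction; since VBN is linear in VBI_i = ln(ln(visc_i + 0.8)) and the fractions sum to 1, blend VBI directly: visc = exp(exp(VBI_blend)) - 0.8
VBI_1 = ln(ln(2.9 + 0.8)) = 0.268754
VBI_2 = ln(ln(239 + 0.8)) = 1.70107
VBI_blend = 0.63 * 0.268754 + 0.37 * 1.70107 = 0.798711
visc_blend = exp(exp(0.798711)) - 0.8 = 8.432

8.432 cSt


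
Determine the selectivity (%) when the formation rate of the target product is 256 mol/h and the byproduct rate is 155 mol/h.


Selectivity = desired / (desired + undesired) * 100
Total products = 256 + 155 = 411 mol/h
S = 256 / 411 * 100
= 0.6229 * 100
= 62.29 %

62.29 %


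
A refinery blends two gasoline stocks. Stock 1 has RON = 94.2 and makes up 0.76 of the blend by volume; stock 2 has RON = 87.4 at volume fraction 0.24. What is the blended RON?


Linear blending: RON_blend = sum(vi * RONi)
Contribution 1: 0.76 * 94.2 = 71.592
Contribution 2: 0.24 * 87.4 = 20.976
RON_blend = 71.592 + 20.976 = 92.568

92.568


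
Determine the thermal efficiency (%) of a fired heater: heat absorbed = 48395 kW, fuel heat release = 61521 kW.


Furnace efficiency = Q_absorbed / Q_fuel * 100
= 48395 / 61521 * 100 = 78.66

78.66 %


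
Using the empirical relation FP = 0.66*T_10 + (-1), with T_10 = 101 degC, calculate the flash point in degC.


FP = 0.66 * 101 + (-1) = 65.66

65.66 degC


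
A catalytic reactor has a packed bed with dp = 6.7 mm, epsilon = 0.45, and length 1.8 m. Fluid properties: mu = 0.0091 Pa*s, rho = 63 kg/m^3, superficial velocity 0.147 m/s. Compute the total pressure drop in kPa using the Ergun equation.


dp = 6.7 mm = 0.0067 m
Viscous term = 150*0.0091*0.147*(1-0.45)^2 / (0.0067^2*0.45^3) = 14838.4
Inertial term = 1.75*63*0.147^2*(1-0.45) / (0.0067*0.45^3) = 2146.17
dP/L = 14838.4 + 2146.17 = 16984.6 Pa/m
dP = 16984.6 * 1.8 / 1000 = 30.57 kPa

30.57 kPa


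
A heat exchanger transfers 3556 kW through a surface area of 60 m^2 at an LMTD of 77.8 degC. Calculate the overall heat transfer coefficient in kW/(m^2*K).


From Q = U*A*LMTD, U = Q / (A * LMTD)
U = 3556 / (60 * 77.8) = 3556 / 4668 = 0.7618

0.7618 kW/(m^2*K)


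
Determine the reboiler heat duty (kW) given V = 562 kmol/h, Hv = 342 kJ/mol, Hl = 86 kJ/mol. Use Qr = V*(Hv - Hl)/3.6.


Qr = 562 * (342 - 86) / 3.6 = 562 * 256 / 3.6 = 39960

39960 kW


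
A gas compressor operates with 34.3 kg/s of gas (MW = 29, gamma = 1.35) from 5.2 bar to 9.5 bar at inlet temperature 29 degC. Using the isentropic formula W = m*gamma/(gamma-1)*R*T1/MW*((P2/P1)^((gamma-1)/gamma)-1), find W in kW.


Isentropic work: W = m*(gamma/(gamma-1))*(R*T1/MW)*((P2/P1)^((gamma-1)/gamma) - 1)
T1 = 29 + 273.15 = 302.15 K
Pressure ratio = 9.5 / 5.2 = 1.82692
Exponent = (1.35 - 1)/1.35 = 0.259259
(P2/P1)^exp - 1 = 1.82692^0.259259 - 1 = 0.169104
W = 34.3 * 1.35 / 0.35 * 8.314 * 302.15 / 29 * 0.169104 = 1938

1938 kW


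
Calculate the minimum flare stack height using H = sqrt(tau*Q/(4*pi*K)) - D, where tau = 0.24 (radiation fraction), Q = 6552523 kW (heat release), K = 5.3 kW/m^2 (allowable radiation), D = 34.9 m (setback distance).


tau*Q/(4*pi*K) = 0.24 * 6552523 / (4 * pi * 5.3) = 23612.1
sqrt(23612.1) = 153.662
H = 153.662 - 34.9 = 118.8

118.8 m


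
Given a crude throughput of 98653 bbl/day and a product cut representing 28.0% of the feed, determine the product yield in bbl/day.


Crude throughput = 98653 bbl/day
Fraction yield = 28.0%
yield = throughput * fraction / 100
yield = 98653 * 28.0 / 100 = 27622.84

27622.84 bbl/day


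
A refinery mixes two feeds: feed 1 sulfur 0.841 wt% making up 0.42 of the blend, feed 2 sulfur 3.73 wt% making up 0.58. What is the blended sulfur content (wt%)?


Linear sulfur blending: S_blend = x1*S1 + x2*S2
Contribution 1: 0.42 * 0.841 = 0.35322 wt%
Contribution 2: 0.58 * 3.73 = 2.1634 wt%
S_blend = 0.35322 + 2.1634 = 2.51662

2.51662 wt%


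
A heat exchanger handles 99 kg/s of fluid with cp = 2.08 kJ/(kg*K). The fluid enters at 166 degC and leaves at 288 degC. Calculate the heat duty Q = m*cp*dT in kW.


Q = m_dot * cp * delta_T
delta_T = 288 - 166 = 122 K
Q = 99 * 2.08 * 122
= 205.92 * 122
= 25122.24 kW

25122.24 kW


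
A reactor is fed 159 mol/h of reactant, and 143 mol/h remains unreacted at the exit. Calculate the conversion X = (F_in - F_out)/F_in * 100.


X = (F_in - F_out) / F_in * 100
Moles reacted = 159 - 143 = 16
X = 16 / 159 * 100
= 0.1006 * 100
= 10.06 %

10.06 %


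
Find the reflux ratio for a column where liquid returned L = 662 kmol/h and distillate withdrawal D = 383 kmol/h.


Reflux ratio definition: R = L / D (liquid returned / distillate withdrawn)
L = 662 kmol/h, D = 383 kmol/h
R = 662 / 383 = 1.728

1.728


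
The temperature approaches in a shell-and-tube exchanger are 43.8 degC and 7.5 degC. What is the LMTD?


LMTD = (dT1 - dT2) / ln(dT1/dT2)
= (43.8 - 7.5) / ln(43.8 / 7.5) = 36.3 / 1.76473 = 20.57

20.57 degC


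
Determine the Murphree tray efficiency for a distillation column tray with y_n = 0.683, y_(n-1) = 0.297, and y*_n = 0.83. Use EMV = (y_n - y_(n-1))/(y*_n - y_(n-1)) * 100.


Murphree vapor efficiency: EMV = (y_n - y_(n-1)) / (y*_n - y_(n-1)) * 100
EMV = (0.683 - 0.297) / (0.83 - 0.297) * 100 = 0.386 / 0.533 * 100 = 72.42

72.42 %


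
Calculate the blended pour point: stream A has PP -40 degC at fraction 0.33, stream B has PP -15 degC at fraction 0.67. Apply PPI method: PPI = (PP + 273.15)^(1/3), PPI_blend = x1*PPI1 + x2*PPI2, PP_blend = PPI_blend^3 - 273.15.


PPI_1 = (-40 + 273.15)^(1/3) = 6.15477
PPI_2 = (-15 + 273.15)^(1/3) = 6.36733
PPI_blend = 0.33 * 6.15477 + 0.67 * 6.36733 = 6.297185
PP_blend = 6.297185^3 - 273.15 = 249.712 - 273.15 = -23.44

-23.44 degC


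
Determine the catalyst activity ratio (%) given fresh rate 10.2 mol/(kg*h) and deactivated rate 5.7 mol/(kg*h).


Activity (%) = (rate_used / rate_fresh) * 100
rate_used = 5.7, rate_fresh = 10.2
= (5.7 / 10.2) * 100
= 0.5588 * 100 = 55.88

55.88 %


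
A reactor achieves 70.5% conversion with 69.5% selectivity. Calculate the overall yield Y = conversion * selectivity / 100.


Overall yield = conversion (%) * selectivity (%) / 100
Conversion = 70.5%, Selectivity = 69.5%
Y = 70.5 * 69.5 / 100
= 48.9975 %

48.9975 %


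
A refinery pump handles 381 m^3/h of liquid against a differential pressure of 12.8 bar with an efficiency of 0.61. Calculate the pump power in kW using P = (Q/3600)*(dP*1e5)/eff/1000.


Q = 381 / 3600 = 0.105833 m^3/s
P = 0.105833 * (12.8 * 1e5) / 0.61 / 1000 = 222.1

222.1 kW


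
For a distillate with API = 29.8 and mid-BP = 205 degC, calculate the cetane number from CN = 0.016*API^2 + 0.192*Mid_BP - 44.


CN = 0.016 * 29.8^2 + 0.192 * 205 - 44
CN = 14.20864 + 39.36 - 44 = 9.56864

9.56864


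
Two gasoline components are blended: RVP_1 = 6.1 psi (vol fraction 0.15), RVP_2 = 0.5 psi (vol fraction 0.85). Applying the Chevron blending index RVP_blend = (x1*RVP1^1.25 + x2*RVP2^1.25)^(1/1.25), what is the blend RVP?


Chevron index: RVP_blend = (sum xi*RVPi^1.25)^(1/1.25)
RVP^1.25 terms: 0.15 * 6.1^1.25 + 0.85 * 0.5^1.25 = 1.79536
RVP_blend = 1.79536^(1/1.25) = 1.597

1.597 psi


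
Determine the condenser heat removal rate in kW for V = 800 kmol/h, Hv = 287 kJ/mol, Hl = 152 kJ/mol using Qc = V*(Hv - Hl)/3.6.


Qc = 800 * (287 - 152) / 3.6 = 800 * 135 / 3.6 = 30000

30000 kW


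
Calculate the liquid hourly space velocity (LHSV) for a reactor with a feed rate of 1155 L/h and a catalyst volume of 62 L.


LHSV = volumetric feed rate / catalyst volume
= 1155 L/h / 62 L
= 18.63 h^-1

18.63 h^-1


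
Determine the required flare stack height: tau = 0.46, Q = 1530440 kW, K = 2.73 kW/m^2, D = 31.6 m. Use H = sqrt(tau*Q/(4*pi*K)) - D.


tau*Q/(4*pi*K) = 0.46 * 1530440 / (4 * pi * 2.73) = 20521.1
sqrt(20521.1) = 143.252
H = 143.252 - 31.6 = 111.7

111.7 m


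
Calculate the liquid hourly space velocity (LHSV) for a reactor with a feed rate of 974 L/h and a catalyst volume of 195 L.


LHSV = volumetric feed rate / catalyst volume
= 974 L/h / 195 L
= 4.995 h^-1

4.995 h^-1


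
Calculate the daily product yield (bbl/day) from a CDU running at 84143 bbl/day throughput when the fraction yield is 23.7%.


Crude throughput = 84143 bbl/day
Fraction yield = 23.7%
yield = throughput * fraction / 100
yield = 84143 * 23.7 / 100 = 19941.891

19941.891 bbl/day


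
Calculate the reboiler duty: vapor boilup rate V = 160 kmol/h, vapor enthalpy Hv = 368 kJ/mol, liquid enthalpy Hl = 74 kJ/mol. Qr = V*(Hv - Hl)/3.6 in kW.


Qr = 160 * (368 - 74) / 3.6 = 160 * 294 / 3.6 = 13070

13070 kW


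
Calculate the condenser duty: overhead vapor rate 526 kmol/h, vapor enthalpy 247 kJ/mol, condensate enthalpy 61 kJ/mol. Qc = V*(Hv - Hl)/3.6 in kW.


Qc = 526 * (247 - 61) / 3.6 = 526 * 186 / 3.6 = 27180

27180 kW


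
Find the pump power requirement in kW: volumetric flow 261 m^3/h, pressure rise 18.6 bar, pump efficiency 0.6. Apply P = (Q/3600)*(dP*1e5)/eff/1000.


Q = 261 / 3600 = 0.0725 m^3/s
P = 0.0725 * (18.6 * 1e5) / 0.6 / 1000 = 224.8

224.8 kW


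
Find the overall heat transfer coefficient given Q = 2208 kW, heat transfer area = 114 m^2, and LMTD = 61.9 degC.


From Q = U*A*LMTD, U = Q / (A * LMTD)
U = 2208 / (114 * 61.9) = 2208 / 7056.6 = 0.3129

0.3129 kW/(m^2*K)


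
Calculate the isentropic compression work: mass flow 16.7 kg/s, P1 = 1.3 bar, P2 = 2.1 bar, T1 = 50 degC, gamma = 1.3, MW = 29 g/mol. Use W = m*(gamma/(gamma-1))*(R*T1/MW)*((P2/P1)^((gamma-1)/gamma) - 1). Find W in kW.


Isentropic work: W = m*(gamma/(gamma-1))*(R*T1/MW)*((P2/P1)^((gamma-1)/gamma) - 1)
T1 = 50 + 273.15 = 323.15 K
Pressure ratio = 2.1 / 1.3 = 1.61538
Exponent = (1.3 - 1)/1.3 = 0.230769
(P2/P1)^exp - 1 = 1.61538^0.230769 - 1 = 0.117026
W = 16.7 * 1.3 / 0.3 * 8.314 * 323.15 / 29 * 0.117026 = 784.6

784.6 kW


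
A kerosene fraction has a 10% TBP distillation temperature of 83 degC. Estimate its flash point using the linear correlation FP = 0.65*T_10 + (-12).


FP = 0.65 * 83 + (-12) = 41.95

41.95 degC


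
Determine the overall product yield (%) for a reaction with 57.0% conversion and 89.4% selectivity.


Overall yield = conversion (%) * selectivity (%) / 100
Conversion = 57.0%, Selectivity = 89.4%
Y = 57.0 * 89.4 / 100
= 50.958 %

50.958 %


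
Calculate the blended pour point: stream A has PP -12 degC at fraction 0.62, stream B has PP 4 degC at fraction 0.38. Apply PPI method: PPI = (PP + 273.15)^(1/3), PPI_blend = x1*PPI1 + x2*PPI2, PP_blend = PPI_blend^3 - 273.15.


PPI_1 = (-12 + 273.15)^(1/3) = 6.391901
PPI_2 = (4 + 273.15)^(1/3) = 6.51986
PPI_blend = 0.62 * 6.391901 + 0.38 * 6.51986 = 6.440525
PP_blend = 6.440525^3 - 273.15 = 267.1553 - 273.15 = -5.99

-5.99 degC


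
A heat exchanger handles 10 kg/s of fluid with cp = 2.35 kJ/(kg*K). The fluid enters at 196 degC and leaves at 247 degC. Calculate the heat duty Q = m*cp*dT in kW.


Q = m_dot * cp * delta_T
delta_T = 247 - 196 = 51 K
Q = 10 * 2.35 * 51
= 23.5 * 51
= 1198.5 kW

1198.5 kW


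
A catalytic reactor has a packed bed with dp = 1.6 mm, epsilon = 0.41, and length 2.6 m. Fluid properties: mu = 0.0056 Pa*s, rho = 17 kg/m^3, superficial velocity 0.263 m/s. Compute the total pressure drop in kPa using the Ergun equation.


dp = 1.6 mm = 0.0016 m
Viscous term = 150*0.0056*0.263*(1-0.41)^2 / (0.0016^2*0.41^3) = 435861
Inertial term = 1.75*17*0.263^2*(1-0.41) / (0.0016*0.41^3) = 11009.8
dP/L = 435861 + 11009.8 = 446871 Pa/m
dP = 446871 * 2.6 / 1000 = 1162 kPa

1162 kPa


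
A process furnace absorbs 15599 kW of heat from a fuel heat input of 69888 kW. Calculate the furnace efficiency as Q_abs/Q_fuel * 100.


Furnace efficiency = Q_absorbed / Q_fuel * 100
= 15599 / 69888 * 100 = 22.32

22.32 %


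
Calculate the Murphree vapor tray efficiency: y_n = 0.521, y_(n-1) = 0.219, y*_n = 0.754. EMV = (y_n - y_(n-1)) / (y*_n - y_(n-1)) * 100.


Murphree vapor efficiency: EMV = (y_n - y_(n-1)) / (y*_n - y_(n-1)) * 100
EMV = (0.521 - 0.219) / (0.754 - 0.219) * 100 = 0.302 / 0.535 * 100 = 56.45

56.45 %


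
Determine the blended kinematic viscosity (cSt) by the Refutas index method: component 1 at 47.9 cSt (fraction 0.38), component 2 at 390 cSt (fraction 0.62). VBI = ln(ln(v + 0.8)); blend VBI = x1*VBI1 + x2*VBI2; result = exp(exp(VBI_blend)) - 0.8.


Refutas method: VBN_i = 14.534*ln(ln(visc_i + 0.8)) + 10.975, blended linearly by mass fraction; since VBN is linear in VBI_i = ln(ln(visc_i + 0.8)) and the fractions sum to 1, blend VBI directly: visc = exp(exp(VBI_blend)) - 0.8
VBI_1 = ln(ln(47.9 + 0.8)) = 1.3573
VBI_2 = ln(ln(390 + 0.8)) = 1.78644
VBI_blend = 0.38 * 1.3573 + 0.62 * 1.78644 = 1.62337
visc_blend = exp(exp(1.62337)) - 0.8 = 158.4

158.4 cSt


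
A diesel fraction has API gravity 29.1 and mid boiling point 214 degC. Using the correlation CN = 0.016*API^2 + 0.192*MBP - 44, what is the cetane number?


CN = 0.016 * 29.1^2 + 0.192 * 214 - 44
CN = 13.54896 + 41.088 - 44 = 10.63696

10.63696


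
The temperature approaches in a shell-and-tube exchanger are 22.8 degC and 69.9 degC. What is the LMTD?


LMTD = (dT1 - dT2) / ln(dT1/dT2)
= (22.8 - 69.9) / ln(22.8 / 69.9) = -47.1 / -1.12031 = 42.04

42.04 degC


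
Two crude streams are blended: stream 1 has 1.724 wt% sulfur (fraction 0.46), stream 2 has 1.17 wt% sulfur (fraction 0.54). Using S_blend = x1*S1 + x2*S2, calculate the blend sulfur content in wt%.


Linear sulfur blending: S_blend = x1*S1 + x2*S2
Contribution 1: 0.46 * 1.724 = 0.79304 wt%
Contribution 2: 0.54 * 1.17 = 0.6318 wt%
S_blend = 0.79304 + 0.6318 = 1.42484

1.42484 wt%


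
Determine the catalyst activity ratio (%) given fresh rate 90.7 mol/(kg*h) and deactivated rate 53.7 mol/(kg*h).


Activity (%) = (rate_used / rate_fresh) * 100
rate_used = 53.7, rate_fresh = 90.7
= (53.7 / 90.7) * 100
= 0.5921 * 100 = 59.21

59.21 %


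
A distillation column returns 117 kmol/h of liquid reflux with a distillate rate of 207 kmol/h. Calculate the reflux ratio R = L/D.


Reflux ratio definition: R = L / D (liquid returned / distillate withdrawn)
L = 117 kmol/h, D = 207 kmol/h
R = 117 / 207 = 0.5652

0.5652


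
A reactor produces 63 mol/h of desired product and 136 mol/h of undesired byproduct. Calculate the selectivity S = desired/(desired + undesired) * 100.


Selectivity = desired / (desired + undesired) * 100
Total products = 63 + 136 = 199 mol/h
S = 63 / 199 * 100
= 0.3166 * 100
= 31.66 %

31.66 %


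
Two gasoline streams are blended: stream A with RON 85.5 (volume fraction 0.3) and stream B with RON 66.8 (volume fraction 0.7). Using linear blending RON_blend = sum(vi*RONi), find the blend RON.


Linear blending: RON_blend = sum(vi * RONi)
Contribution 1: 0.3 * 85.5 = 25.65
Contribution 2: 0.7 * 66.8 = 46.76
RON_blend = 25.65 + 46.76 = 72.41

72.41


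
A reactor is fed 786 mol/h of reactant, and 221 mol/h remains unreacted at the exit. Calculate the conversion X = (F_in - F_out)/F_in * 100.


X = (F_in - F_out) / F_in * 100
Moles reacted = 786 - 221 = 565
X = 565 / 786 * 100
= 0.7188 * 100
= 71.88 %

71.88 %


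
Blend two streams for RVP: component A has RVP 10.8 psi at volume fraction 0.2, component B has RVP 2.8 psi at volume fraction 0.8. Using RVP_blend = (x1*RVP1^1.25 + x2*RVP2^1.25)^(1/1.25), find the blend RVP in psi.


Chevron index: RVP_blend = (sum xi*RVPi^1.25)^(1/1.25)
RVP^1.25 terms: 0.2 * 10.8^1.25 + 0.8 * 2.8^1.25 = 6.8133
RVP_blend = 6.8133^(1/1.25) = 4.642

4.642 psi


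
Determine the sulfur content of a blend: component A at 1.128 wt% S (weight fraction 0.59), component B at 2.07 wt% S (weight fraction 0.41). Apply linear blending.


Linear sulfur blending: S_blend = x1*S1 + x2*S2
Contribution 1: 0.59 * 1.128 = 0.66552 wt%
Contribution 2: 0.41 * 2.07 = 0.8487 wt%
S_blend = 0.66552 + 0.8487 = 1.51422

1.51422 wt%


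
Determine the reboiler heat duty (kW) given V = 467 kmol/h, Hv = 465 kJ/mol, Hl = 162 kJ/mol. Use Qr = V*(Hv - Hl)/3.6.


Qr = 467 * (465 - 162) / 3.6 = 467 * 303 / 3.6 = 39310

39310 kW


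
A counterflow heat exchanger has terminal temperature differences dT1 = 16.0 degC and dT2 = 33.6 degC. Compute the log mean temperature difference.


LMTD = (dT1 - dT2) / ln(dT1/dT2)
= (16.0 - 33.6) / ln(16.0 / 33.6) = -17.6 / -0.741937 = 23.72

23.72 degC


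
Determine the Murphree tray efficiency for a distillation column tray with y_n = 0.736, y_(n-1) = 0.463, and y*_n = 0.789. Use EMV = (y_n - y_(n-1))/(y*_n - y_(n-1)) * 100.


Murphree vapor efficiency: EMV = (y_n - y_(n-1)) / (y*_n - y_(n-1)) * 100
EMV = (0.736 - 0.463) / (0.789 - 0.463) * 100 = 0.273 / 0.326 * 100 = 83.74

83.74 %


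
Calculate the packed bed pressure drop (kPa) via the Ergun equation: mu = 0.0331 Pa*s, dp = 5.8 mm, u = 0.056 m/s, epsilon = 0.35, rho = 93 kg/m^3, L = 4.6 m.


dp = 5.8 mm = 0.0058 m
Viscous term = 150*0.0331*0.056*(1-0.35)^2 / (0.0058^2*0.35^3) = 81446.8
Inertial term = 1.75*93*0.056^2*(1-0.35) / (0.0058*0.35^3) = 1334.07
dP/L = 81446.8 + 1334.07 = 82780.9 Pa/m
dP = 82780.9 * 4.6 / 1000 = 380.8 kPa

380.8 kPa


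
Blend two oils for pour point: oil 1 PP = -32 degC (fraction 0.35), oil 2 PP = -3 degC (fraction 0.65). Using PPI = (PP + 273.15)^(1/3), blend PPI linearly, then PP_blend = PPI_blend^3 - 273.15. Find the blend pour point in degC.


PPI_1 = (-32 + 273.15)^(1/3) = 6.224375
PPI_2 = (-3 + 273.15)^(1/3) = 6.464501
PPI_blend = 0.35 * 6.224375 + 0.65 * 6.464501 = 6.380457
PP_blend = 6.380457^3 - 273.15 = 259.7499 - 273.15 = -13.4

-13.4 degC
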